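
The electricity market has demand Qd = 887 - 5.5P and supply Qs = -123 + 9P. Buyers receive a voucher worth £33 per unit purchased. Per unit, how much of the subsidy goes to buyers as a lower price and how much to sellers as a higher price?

Buyers gain 594/29 per unit; sellers gain 363/29 per unit

Pre-subsidy: 887 - 5.5P = -123 + 9P gives P* = 2020/29, Q* = 14613/29.
With the rebate, buyers effectively pay Pb = Ps − 33, where Ps is the price sellers receive.
Demand in terms of Ps becomes Qd = 887 − 5.5(Ps − 33) = 1068.5 - 5.5Ps. Setting this equal to supply: 1068.5 - 5.5Ps = -123 + 9Ps, so Ps = 2383/29.
Buyers pay Pb = 2383/29 − 33 = 1426/29; Q' = -123 + 9·(2383/29) = 17880/29.
Buyers' price falls by P* − Pb = 2020/29 − 1426/29 = 594/29; sellers' price rises by Ps − P* = 2383/29 − 2020/29 = 363/29.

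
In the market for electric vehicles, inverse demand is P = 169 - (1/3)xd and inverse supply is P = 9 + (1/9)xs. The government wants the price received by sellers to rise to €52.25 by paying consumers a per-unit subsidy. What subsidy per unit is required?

Required subsidy s = €13 per unit

At a seller price of 52.25, quantity supplied is -81 + 9·52.25 = 389.25.
Buyers absorb 389.25 only when they pay Pb = 169 − (1/3)·389.25 = 39.25.
s = Ps − Pb = 52.25 − 39.25 = 13.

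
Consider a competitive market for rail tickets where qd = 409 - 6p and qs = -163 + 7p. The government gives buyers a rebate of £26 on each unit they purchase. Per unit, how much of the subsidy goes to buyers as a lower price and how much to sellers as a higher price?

Buyers gain £14 per unit; sellers gain £12 per unit

Pre-subsidy: 409 - 6p = -163 + 7p gives p* = 44, q* = 145.
With the rebate, buyers effectively pay pb = ps − 26, where ps is the price sellers receive.
Demand in terms of ps becomes qd = 409 − 6(ps − 26) = 565 - 6ps. Setting this equal to supply: 565 - 6ps = -163 + 7ps, so ps = 56.
Buyers pay pb = 56 − 26 = 30; q' = -163 + 7·56 = 229.
Buyers' price falls by p* − pb = 44 − 30 = 14; sellers' price rises by ps − p* = 56 − 44 = 12.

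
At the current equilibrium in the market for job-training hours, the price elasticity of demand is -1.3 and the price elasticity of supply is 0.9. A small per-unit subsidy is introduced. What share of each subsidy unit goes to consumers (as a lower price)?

Consumer share = 9/22

For a small subsidy around the equilibrium, the benefit split depends on the relative slopes, which at a point are proportional to the elasticities.
Buyer share = εs/(εs + |εd|) = 0.9/(0.9 + 1.3) = 9/22; seller share = |εd|/(εs + |εd|) = 13/22.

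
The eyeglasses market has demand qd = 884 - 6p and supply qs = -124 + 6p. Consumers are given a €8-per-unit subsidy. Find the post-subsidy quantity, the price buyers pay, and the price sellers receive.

q' = 404; buyers pay €80; sellers receive €88

Pre-subsidy: 884 - 6p = -124 + 6p gives p* = 84, q* = 380.
With the rebate, buyers effectively pay pb = ps − 8, where ps is the price sellers receive.
Demand in terms of ps becomes qd = 884 − 6(ps − 8) = 932 - 6ps. Setting this equal to supply: 932 - 6ps = -124 + 6ps, so ps = 88.
Buyers pay pb = 88 − 8 = 80; q' = -124 + 6·88 = 404.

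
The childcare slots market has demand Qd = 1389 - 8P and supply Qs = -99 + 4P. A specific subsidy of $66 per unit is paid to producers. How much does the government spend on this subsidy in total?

Pre-subsidy: 1389 - 8P = -99 + 4P gives P* = 124, Q* = 397.
With the subsidy, sellers receive Ps = Pb + 66 for each unit, where Pb is the price buyers pay.
Supply in terms of Pb becomes Qs = -99 + 4(Pb + 66) = 165 + 4Pb. Setting this equal to demand: 1389 - 8Pb = 165 + 4Pb, so Pb = 102.
Sellers receive Ps = 102 + 66 = 168; Q' = 1389 − 8·102 = 573.
Government outlay = subsidy × quantity = 66 × 573 = 37818.

Government cost = $37818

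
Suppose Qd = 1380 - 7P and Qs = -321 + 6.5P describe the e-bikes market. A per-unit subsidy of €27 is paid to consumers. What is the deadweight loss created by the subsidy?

Deadweight loss = €1228.5

Pre-subsidy: 1380 - 7P = -321 + 6.5P gives P* = 126, Q* = 498.
With the rebate, buyers effectively pay Pb = Ps − 27, where Ps is the price sellers receive.
Demand in terms of Ps becomes Qd = 1380 − 7(Ps − 27) = 1569 - 7Ps. Setting this equal to supply: 1569 - 7Ps = -321 + 6.5Ps, so Ps = 140.
Buyers pay Pb = 140 − 27 = 113; Q' = -321 + 6.5·140 = 589.
The subsidy expands output by 589 − 498 = 91 past the efficient level; on those units the gap between marginal cost and willingness to pay runs from 0 up to 27.
DWL = ½ × 27 × 91 = 1228.5.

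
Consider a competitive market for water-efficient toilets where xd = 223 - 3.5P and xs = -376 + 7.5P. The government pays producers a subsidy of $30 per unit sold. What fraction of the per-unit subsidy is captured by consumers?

Pre-subsidy: 223 - 3.5P = -376 + 7.5P gives P* = 599/11, x* = 713/22.
With the subsidy, sellers receive Ps = Pb + 30 for each unit, where Pb is the price buyers pay.
Supply in terms of Pb becomes xs = -376 + 7.5(Pb + 30) = -151 + 7.5Pb. Setting this equal to demand: 223 - 3.5Pb = -151 + 7.5Pb, so Pb = 34.
Sellers receive Ps = 34 + 30 = 64; x' = 223 − 3.5·34 = 104.
Buyers' price falls by P* − Pb = 599/11 − 34 = 225/11; sellers' price rises by Ps − P* = 64 − 599/11 = 105/11.
So consumers capture (225/11)/30 = 15/22 of each unit of subsidy.

Consumer share = 15/22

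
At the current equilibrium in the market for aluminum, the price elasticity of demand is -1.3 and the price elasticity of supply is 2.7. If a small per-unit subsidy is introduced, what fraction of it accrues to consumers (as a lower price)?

Consumer share = 0.675

For a small subsidy around the equilibrium, the benefit split depends on the relative slopes, which at a point are proportional to the elasticities.
Buyer share = εs/(εs + |εd|) = 2.7/(2.7 + 1.3) = 0.675; seller share = |εd|/(εs + |εd|) = 0.325.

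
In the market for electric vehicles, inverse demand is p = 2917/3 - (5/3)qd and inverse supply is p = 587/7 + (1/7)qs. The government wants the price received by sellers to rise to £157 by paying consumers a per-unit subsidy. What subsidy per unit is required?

At a seller price of 157, quantity supplied is -587 + 7·157 = 512.
Buyers absorb 512 only when they pay pb = 2917/3 − (5/3)·512 = 119.
s = ps − pb = 157 − 119 = 38.

Required subsidy s = £38 per unit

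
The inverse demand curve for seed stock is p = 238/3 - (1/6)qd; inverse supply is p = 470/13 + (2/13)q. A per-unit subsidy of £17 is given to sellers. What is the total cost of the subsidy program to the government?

Pre-subsidy: 238/3 - (1/6)q = 470/13 + (2/13)q gives q* = 134.72 and p* = 56.88.
With the subsidy, sellers receive ps = pb + 17 for each unit, where pb is the price buyers pay.
On the curves, pb = 238/3 - (1/6)q and ps = 470/13 + (2/13)q; the wedge ps − pb = 17 gives 470/13 + (2/13)q − (238/3 - (1/6)q) = 17, so q' = 187.76.
Then pb = 238/3 − (1/6)·187.76 = 48.04 and ps = 470/13 + (2/13)·187.76 = 65.04.
Government outlay = subsidy × quantity = 17 × 187.76 = 3191.92.

Government cost = £3191.92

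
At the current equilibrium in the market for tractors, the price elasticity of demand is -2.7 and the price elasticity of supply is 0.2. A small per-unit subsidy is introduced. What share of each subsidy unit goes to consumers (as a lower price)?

For a small subsidy around the equilibrium, the benefit split depends on the relative slopes, which at a point are proportional to the elasticities.
Buyer share = εs/(εs + |εd|) = 0.2/(0.2 + 2.7) = 2/29; seller share = |εd|/(εs + |εd|) = 27/29.

Consumer share = 2/29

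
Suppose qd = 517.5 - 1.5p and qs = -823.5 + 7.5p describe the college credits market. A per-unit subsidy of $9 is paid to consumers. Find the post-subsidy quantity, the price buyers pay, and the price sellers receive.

Pre-subsidy: 517.5 - 1.5p = -823.5 + 7.5p gives p* = 149, q* = 294.
With the rebate, buyers effectively pay pb = ps − 9, where ps is the price sellers receive.
Demand in terms of ps becomes qd = 517.5 − 1.5(ps − 9) = 531 - 1.5ps. Setting this equal to supply: 531 - 1.5ps = -823.5 + 7.5ps, so ps = 150.5.
Buyers pay pb = 150.5 − 9 = 141.5; q' = -823.5 + 7.5·150.5 = 305.25.

q' = 305.25; buyers pay $141.5; sellers receive $150.5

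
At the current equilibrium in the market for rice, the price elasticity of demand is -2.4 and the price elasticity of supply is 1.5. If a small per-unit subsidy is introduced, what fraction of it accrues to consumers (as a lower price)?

For a small subsidy around the equilibrium, the benefit split depends on the relative slopes, which at a point are proportional to the elasticities.
Buyer share = εs/(εs + |εd|) = 1.5/(1.5 + 2.4) = 5/13; seller share = |εd|/(εs + |εd|) = 8/13.

Consumer share = 5/13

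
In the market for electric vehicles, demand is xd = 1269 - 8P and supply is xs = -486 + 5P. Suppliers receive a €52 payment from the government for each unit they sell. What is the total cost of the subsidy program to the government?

Government cost = €18148

Pre-subsidy: 1269 - 8P = -486 + 5P gives P* = 135, x* = 189.
With the subsidy, sellers receive Ps = Pb + 52 for each unit, where Pb is the price buyers pay.
Supply in terms of Pb becomes xs = -486 + 5(Pb + 52) = -226 + 5Pb. Setting this equal to demand: 1269 - 8Pb = -226 + 5Pb, so Pb = 115.
Sellers receive Ps = 115 + 52 = 167; x' = 1269 − 8·115 = 349.
Government outlay = subsidy × quantity = 52 × 349 = 18148.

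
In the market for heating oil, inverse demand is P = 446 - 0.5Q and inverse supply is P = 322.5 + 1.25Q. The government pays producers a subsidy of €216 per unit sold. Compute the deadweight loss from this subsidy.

Deadweight loss = 93312/7

Pre-subsidy: 446 - 0.5Q = 322.5 + 1.25Q gives Q* = 494/7 and P* = 2875/7.
With the subsidy, sellers receive Ps = Pb + 216 for each unit, where Pb is the price buyers pay.
On the curves, Pb = 446 - 0.5Q and Ps = 322.5 + 1.25Q; the wedge Ps − Pb = 216 gives 322.5 + 1.25Q − (446 - 0.5Q) = 216, so Q' = 194.
Then Pb = 446 − 0.5·194 = 349 and Ps = 322.5 + 1.25·194 = 565.
The subsidy expands output by 194 − 494/7 = 864/7 past the efficient level; on those units the gap between marginal cost and willingness to pay runs from 0 up to 216.
DWL = ½ × 216 × 864/7 = 93312/7.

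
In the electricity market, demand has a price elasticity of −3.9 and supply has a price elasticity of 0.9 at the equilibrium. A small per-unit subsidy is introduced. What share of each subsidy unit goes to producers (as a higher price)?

Producer share = 0.8125

For a small subsidy around the equilibrium, the benefit split depends on the relative slopes, which at a point are proportional to the elasticities.
Buyer share = εs/(εs + |εd|) = 0.9/(0.9 + 3.9) = 0.1875; seller share = |εd|/(εs + |εd|) = 0.8125.
So producers capture 0.8125 of the subsidy.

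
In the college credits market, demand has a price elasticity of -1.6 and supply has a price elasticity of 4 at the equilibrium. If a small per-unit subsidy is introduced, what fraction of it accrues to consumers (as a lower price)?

For a small subsidy around the equilibrium, the benefit split depends on the relative slopes, which at a point are proportional to the elasticities.
Buyer share = εs/(εs + |εd|) = 4/(4 + 1.6) = 5/7; seller share = |εd|/(εs + |εd|) = 2/7.

Consumer share = 5/7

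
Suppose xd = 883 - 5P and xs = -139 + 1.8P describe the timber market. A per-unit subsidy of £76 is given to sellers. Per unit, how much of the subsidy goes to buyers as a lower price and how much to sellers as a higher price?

Buyers gain 342/17 per unit; sellers gain 950/17 per unit

Pre-subsidy: 883 - 5P = -139 + 1.8P gives P* = 2555/17, x* = 2236/17.
With the subsidy, sellers receive Ps = Pb + 76 for each unit, where Pb is the price buyers pay.
Supply in terms of Pb becomes xs = -139 + 1.8(Pb + 76) = -2.2 + 1.8Pb. Setting this equal to demand: 883 - 5Pb = -2.2 + 1.8Pb, so Pb = 2213/17.
Sellers receive Ps = 2213/17 + 76 = 3505/17; x' = 883 − 5·(2213/17) = 3946/17.
Buyers' price falls by P* − Pb = 2555/17 − 2213/17 = 342/17; sellers' price rises by Ps − P* = 3505/17 − 2555/17 = 950/17.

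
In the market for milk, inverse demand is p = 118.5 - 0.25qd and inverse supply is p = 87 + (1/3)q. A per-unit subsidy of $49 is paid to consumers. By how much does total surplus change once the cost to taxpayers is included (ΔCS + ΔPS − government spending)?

Pre-subsidy: 118.5 - 0.25q = 87 + (1/3)q gives q* = 54 and p* = 105.
With the rebate, buyers effectively pay pb = ps − 49, where ps is the price sellers receive.
On the curves, pb = 118.5 - 0.25q and ps = 87 + (1/3)q; the wedge ps − pb = 49 gives 87 + (1/3)q − (118.5 - 0.25q) = 49, so q' = 138.
Then pb = 118.5 − 0.25·138 = 84 and ps = 87 + (1/3)·138 = 133.
ΔCS = ½(54 + 138)(105 − 84) = 2016; ΔPS = ½(54 + 138)(133 − 105) = 2688.
Government spending = 49 × 138 = 6762.
Net change = 2016 + 2688 − 6762 = -2058. The loss equals the DWL triangle ½·49·84.

Net change in total surplus = -$2058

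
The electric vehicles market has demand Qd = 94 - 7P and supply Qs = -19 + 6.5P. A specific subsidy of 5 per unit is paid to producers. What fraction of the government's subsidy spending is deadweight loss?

DWL / government spending = 455/2822

Pre-subsidy: 94 - 7P = -19 + 6.5P gives P* = 226/27, Q* = 956/27.
With the subsidy, sellers receive Ps = Pb + 5 for each unit, where Pb is the price buyers pay.
Supply in terms of Pb becomes Qs = -19 + 6.5(Pb + 5) = 13.5 + 6.5Pb. Setting this equal to demand: 94 - 7Pb = 13.5 + 6.5Pb, so Pb = 161/27.
Sellers receive Ps = 161/27 + 5 = 296/27; Q' = 94 − 7·(161/27) = 1411/27.
ΔCS = ½(956/27 + 1411/27)(226/27 − 161/27) = 17095/162; ΔPS = ½(956/27 + 1411/27)(296/27 − 226/27) = 9205/81.
Government spending = 5 × 1411/27 = 7055/27.
DWL = ½ × 5 × (1411/27 − 956/27) = 2275/54; fraction = (2275/54) / (7055/27) = 455/2822.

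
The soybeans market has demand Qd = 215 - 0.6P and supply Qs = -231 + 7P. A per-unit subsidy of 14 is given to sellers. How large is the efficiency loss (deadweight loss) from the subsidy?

Deadweight loss = 1029/19

Pre-subsidy: 215 - 0.6P = -231 + 7P gives P* = 1115/19, Q* = 3416/19.
With the subsidy, sellers receive Ps = Pb + 14 for each unit, where Pb is the price buyers pay.
Supply in terms of Pb becomes Qs = -231 + 7(Pb + 14) = -133 + 7Pb. Setting this equal to demand: 215 - 0.6Pb = -133 + 7Pb, so Pb = 870/19.
Sellers receive Ps = 870/19 + 14 = 1136/19; Q' = 215 − 0.6·(870/19) = 3563/19.
The subsidy expands output by 3563/19 − 3416/19 = 147/19 past the efficient level; on those units the gap between marginal cost and willingness to pay runs from 0 up to 14.
DWL = ½ × 14 × 147/19 = 1029/19.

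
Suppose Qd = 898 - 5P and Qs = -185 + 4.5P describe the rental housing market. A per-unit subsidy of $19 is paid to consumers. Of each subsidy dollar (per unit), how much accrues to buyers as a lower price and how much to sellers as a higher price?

Buyers gain $9 per unit; sellers gain $10 per unit

Pre-subsidy: 898 - 5P = -185 + 4.5P gives P* = 114, Q* = 328.
With the rebate, buyers effectively pay Pb = Ps − 19, where Ps is the price sellers receive.
Demand in terms of Ps becomes Qd = 898 − 5(Ps − 19) = 993 - 5Ps. Setting this equal to supply: 993 - 5Ps = -185 + 4.5Ps, so Ps = 124.
Buyers pay Pb = 124 − 19 = 105; Q' = -185 + 4.5·124 = 373.
Buyers' price falls by P* − Pb = 114 − 105 = 9; sellers' price rises by Ps − P* = 124 − 114 = 10.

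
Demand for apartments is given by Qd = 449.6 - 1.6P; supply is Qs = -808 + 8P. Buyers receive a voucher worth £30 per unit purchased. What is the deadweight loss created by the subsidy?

Pre-subsidy: 449.6 - 1.6P = -808 + 8P gives P* = 131, Q* = 240.
With the rebate, buyers effectively pay Pb = Ps − 30, where Ps is the price sellers receive.
Demand in terms of Ps becomes Qd = 449.6 − 1.6(Ps − 30) = 497.6 - 1.6Ps. Setting this equal to supply: 497.6 - 1.6Ps = -808 + 8Ps, so Ps = 136.
Buyers pay Pb = 136 − 30 = 106; Q' = -808 + 8·136 = 280.
The subsidy expands output by 280 − 240 = 40 past the efficient level; on those units the gap between marginal cost and willingness to pay runs from 0 up to 30.
DWL = ½ × 30 × 40 = 600.

Deadweight loss = £600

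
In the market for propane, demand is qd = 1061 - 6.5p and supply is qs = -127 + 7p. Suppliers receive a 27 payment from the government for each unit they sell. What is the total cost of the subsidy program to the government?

Government cost = 15660

Pre-subsidy: 1061 - 6.5p = -127 + 7p gives p* = 88, q* = 489.
With the subsidy, sellers receive ps = pb + 27 for each unit, where pb is the price buyers pay.
Supply in terms of pb becomes qs = -127 + 7(pb + 27) = 62 + 7pb. Setting this equal to demand: 1061 - 6.5pb = 62 + 7pb, so pb = 74.
Sellers receive ps = 74 + 27 = 101; q' = 1061 − 6.5·74 = 580.
Government outlay = subsidy × quantity = 27 × 580 = 15660.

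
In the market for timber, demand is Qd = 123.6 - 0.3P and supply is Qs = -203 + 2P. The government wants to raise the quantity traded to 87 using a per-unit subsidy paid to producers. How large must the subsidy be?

At Q = 87, invert demand for the buyer price: Pb = (123.6 − 87)/0.3 = 122; invert supply for the seller price: Ps = (87 − (-203))/2 = 145.
The subsidy must fill the gap: s = Ps − Pb = 145 − 122 = 23.

Required subsidy s = 23 per unit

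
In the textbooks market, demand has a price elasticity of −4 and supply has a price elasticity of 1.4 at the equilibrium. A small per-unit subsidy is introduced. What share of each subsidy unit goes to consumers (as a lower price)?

Consumer share = 7/27

For a small subsidy around the equilibrium, the benefit split depends on the relative slopes, which at a point are proportional to the elasticities.
Buyer share = εs/(εs + |εd|) = 1.4/(1.4 + 4) = 7/27; seller share = |εd|/(εs + |εd|) = 20/27.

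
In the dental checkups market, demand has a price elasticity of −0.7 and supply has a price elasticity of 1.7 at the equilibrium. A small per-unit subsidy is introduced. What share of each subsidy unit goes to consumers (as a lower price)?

Consumer share = 17/24

For a small subsidy around the equilibrium, the benefit split depends on the relative slopes, which at a point are proportional to the elasticities.
Buyer share = εs/(εs + |εd|) = 1.7/(1.7 + 0.7) = 17/24; seller share = |εd|/(εs + |εd|) = 7/24.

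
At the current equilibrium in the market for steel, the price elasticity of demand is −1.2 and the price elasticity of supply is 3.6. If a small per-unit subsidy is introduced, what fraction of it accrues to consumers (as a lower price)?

For a small subsidy around the equilibrium, the benefit split depends on the relative slopes, which at a point are proportional to the elasticities.
Buyer share = εs/(εs + |εd|) = 3.6/(3.6 + 1.2) = 0.75; seller share = |εd|/(εs + |εd|) = 0.25.

Consumer share = 0.75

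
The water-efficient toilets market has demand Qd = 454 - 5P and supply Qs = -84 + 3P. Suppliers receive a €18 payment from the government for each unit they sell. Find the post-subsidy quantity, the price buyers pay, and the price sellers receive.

Pre-subsidy: 454 - 5P = -84 + 3P gives P* = 67.25, Q* = 117.75.
With the subsidy, sellers receive Ps = Pb + 18 for each unit, where Pb is the price buyers pay.
Supply in terms of Pb becomes Qs = -84 + 3(Pb + 18) = -30 + 3Pb. Setting this equal to demand: 454 - 5Pb = -30 + 3Pb, so Pb = 60.5.
Sellers receive Ps = 60.5 + 18 = 78.5; Q' = 454 − 5·60.5 = 151.5.

Q' = 151.5; buyers pay €60.5; sellers receive €78.5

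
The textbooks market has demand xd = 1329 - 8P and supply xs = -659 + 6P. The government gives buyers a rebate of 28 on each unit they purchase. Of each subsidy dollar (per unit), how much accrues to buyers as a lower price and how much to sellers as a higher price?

Buyers gain 12 per unit; sellers gain 16 per unit

Pre-subsidy: 1329 - 8P = -659 + 6P gives P* = 142, x* = 193.
With the rebate, buyers effectively pay Pb = Ps − 28, where Ps is the price sellers receive.
Demand in terms of Ps becomes xd = 1329 − 8(Ps − 28) = 1553 - 8Ps. Setting this equal to supply: 1553 - 8Ps = -659 + 6Ps, so Ps = 158.
Buyers pay Pb = 158 − 28 = 130; x' = -659 + 6·158 = 289.
Buyers' price falls by P* − Pb = 142 − 130 = 12; sellers' price rises by Ps − P* = 158 − 142 = 16.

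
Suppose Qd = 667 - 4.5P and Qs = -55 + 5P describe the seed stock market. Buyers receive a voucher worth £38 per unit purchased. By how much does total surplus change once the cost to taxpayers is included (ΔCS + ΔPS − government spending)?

Net change in total surplus = -£1710

Pre-subsidy: 667 - 4.5P = -55 + 5P gives P* = 76, Q* = 325.
With the rebate, buyers effectively pay Pb = Ps − 38, where Ps is the price sellers receive.
Demand in terms of Ps becomes Qd = 667 − 4.5(Ps − 38) = 838 - 4.5Ps. Setting this equal to supply: 838 - 4.5Ps = -55 + 5Ps, so Ps = 94.
Buyers pay Pb = 94 − 38 = 56; Q' = -55 + 5·94 = 415.
ΔCS = ½(325 + 415)(76 − 56) = 7400; ΔPS = ½(325 + 415)(94 − 76) = 6660.
Government spending = 38 × 415 = 15770.
Net change = 7400 + 6660 − 15770 = -1710. The loss equals the DWL triangle ½·38·90.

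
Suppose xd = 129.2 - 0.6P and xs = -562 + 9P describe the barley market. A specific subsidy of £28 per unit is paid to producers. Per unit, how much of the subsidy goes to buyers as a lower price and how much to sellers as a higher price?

Pre-subsidy: 129.2 - 0.6P = -562 + 9P gives P* = 72, x* = 86.
With the subsidy, sellers receive Ps = Pb + 28 for each unit, where Pb is the price buyers pay.
Supply in terms of Pb becomes xs = -562 + 9(Pb + 28) = -310 + 9Pb. Setting this equal to demand: 129.2 - 0.6Pb = -310 + 9Pb, so Pb = 45.75.
Sellers receive Ps = 45.75 + 28 = 73.75; x' = 129.2 − 0.6·45.75 = 101.75.
Buyers' price falls by P* − Pb = 72 − 45.75 = 26.25; sellers' price rises by Ps − P* = 73.75 − 72 = 1.75.

Buyers gain £26.25 per unit; sellers gain £1.75 per unit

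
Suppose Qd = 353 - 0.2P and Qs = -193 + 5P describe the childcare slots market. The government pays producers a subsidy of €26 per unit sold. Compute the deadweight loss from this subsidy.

Deadweight loss = €65

Pre-subsidy: 353 - 0.2P = -193 + 5P gives P* = 105, Q* = 332.
With the subsidy, sellers receive Ps = Pb + 26 for each unit, where Pb is the price buyers pay.
Supply in terms of Pb becomes Qs = -193 + 5(Pb + 26) = -63 + 5Pb. Setting this equal to demand: 353 - 0.2Pb = -63 + 5Pb, so Pb = 80.
Sellers receive Ps = 80 + 26 = 106; Q' = 353 − 0.2·80 = 337.
The subsidy expands output by 337 − 332 = 5 past the efficient level; on those units the gap between marginal cost and willingness to pay runs from 0 up to 26.
DWL = ½ × 26 × 5 = 65.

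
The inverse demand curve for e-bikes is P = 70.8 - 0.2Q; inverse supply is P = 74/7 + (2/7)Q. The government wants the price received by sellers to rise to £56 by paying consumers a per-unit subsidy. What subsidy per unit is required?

Required subsidy s = £17 per unit

At a seller price of 56, quantity supplied is -37 + 3.5·56 = 159.
Buyers absorb 159 only when they pay Pb = 70.8 − 0.2·159 = 39.
s = Ps − Pb = 56 − 39 = 17.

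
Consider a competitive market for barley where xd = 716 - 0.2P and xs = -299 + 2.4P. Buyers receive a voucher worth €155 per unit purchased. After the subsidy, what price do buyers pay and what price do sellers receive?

Buyers pay 3215/13; sellers receive 5230/13

Pre-subsidy: 716 - 0.2P = -299 + 2.4P gives P* = 5075/13, x* = 8293/13.
With the rebate, buyers effectively pay Pb = Ps − 155, where Ps is the price sellers receive.
Demand in terms of Ps becomes xd = 716 − 0.2(Ps − 155) = 747 - 0.2Ps. Setting this equal to supply: 747 - 0.2Ps = -299 + 2.4Ps, so Ps = 5230/13.
Buyers pay Pb = 5230/13 − 155 = 3215/13; x' = -299 + 2.4·(5230/13) = 8665/13.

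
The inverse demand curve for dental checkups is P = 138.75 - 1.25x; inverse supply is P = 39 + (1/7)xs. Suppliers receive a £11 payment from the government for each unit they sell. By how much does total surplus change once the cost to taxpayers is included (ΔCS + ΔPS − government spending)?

Pre-subsidy: 138.75 - 1.25x = 39 + (1/7)x gives x* = 931/13 and P* = 640/13.
With the subsidy, sellers receive Ps = Pb + 11 for each unit, where Pb is the price buyers pay.
On the curves, Pb = 138.75 - 1.25x and Ps = 39 + (1/7)x; the wedge Ps − Pb = 11 gives 39 + (1/7)x − (138.75 - 1.25x) = 11, so x' = 3101/39.
Then Pb = 138.75 − 1.25·(3101/39) = 1535/39 and Ps = 39 + (1/7)·(3101/39) = 1964/39.
ΔCS = ½(931/13 + 3101/39)(640/13 − 1535/39) = 1134595/1521; ΔPS = ½(931/13 + 3101/39)(1964/39 − 640/13) = 129668/1521.
Government spending = 11 × 3101/39 = 34111/39.
Net change = 1134595/1521 + 129668/1521 − 34111/39 = -1694/39. The loss equals the DWL triangle ½·11·308/39.

Net change in total surplus = -1694/39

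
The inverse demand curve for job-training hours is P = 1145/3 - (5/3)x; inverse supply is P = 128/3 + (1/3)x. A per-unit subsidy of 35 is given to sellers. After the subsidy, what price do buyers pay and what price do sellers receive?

Buyers pay 70; sellers receive 105

Pre-subsidy: 1145/3 - (5/3)x = 128/3 + (1/3)x gives x* = 169.5 and P* = 595/6.
With the subsidy, sellers receive Ps = Pb + 35 for each unit, where Pb is the price buyers pay.
On the curves, Pb = 1145/3 - (5/3)x and Ps = 128/3 + (1/3)x; the wedge Ps − Pb = 35 gives 128/3 + (1/3)x − (1145/3 - (5/3)x) = 35, so x' = 187.
Then Pb = 1145/3 − (5/3)·187 = 70 and Ps = 128/3 + (1/3)·187 = 105.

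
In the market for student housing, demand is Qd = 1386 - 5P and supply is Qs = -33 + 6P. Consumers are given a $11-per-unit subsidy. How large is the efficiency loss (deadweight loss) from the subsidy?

Deadweight loss = $165

Pre-subsidy: 1386 - 5P = -33 + 6P gives P* = 129, Q* = 741.
With the rebate, buyers effectively pay Pb = Ps − 11, where Ps is the price sellers receive.
Demand in terms of Ps becomes Qd = 1386 − 5(Ps − 11) = 1441 - 5Ps. Setting this equal to supply: 1441 - 5Ps = -33 + 6Ps, so Ps = 134.
Buyers pay Pb = 134 − 11 = 123; Q' = -33 + 6·134 = 771.
The subsidy expands output by 771 − 741 = 30 past the efficient level; on those units the gap between marginal cost and willingness to pay runs from 0 up to 11.
DWL = ½ × 11 × 30 = 165.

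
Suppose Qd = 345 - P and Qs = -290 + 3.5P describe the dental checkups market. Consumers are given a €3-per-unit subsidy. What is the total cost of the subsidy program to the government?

Pre-subsidy: 345 - P = -290 + 3.5P gives P* = 1270/9, Q* = 1835/9.
With the rebate, buyers effectively pay Pb = Ps − 3, where Ps is the price sellers receive.
Demand in terms of Ps becomes Qd = 345 − 1(Ps − 3) = 348 - Ps. Setting this equal to supply: 348 - Ps = -290 + 3.5Ps, so Ps = 1276/9.
Buyers pay Pb = 1276/9 − 3 = 1249/9; Q' = -290 + 3.5·(1276/9) = 1856/9.
Government outlay = subsidy × quantity = 3 × 1856/9 = 1856/3.

Government cost = 1856/3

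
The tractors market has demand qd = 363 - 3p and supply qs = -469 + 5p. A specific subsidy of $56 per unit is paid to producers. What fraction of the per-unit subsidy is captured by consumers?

Consumer share = 0.625

Pre-subsidy: 363 - 3p = -469 + 5p gives p* = 104, q* = 51.
With the subsidy, sellers receive ps = pb + 56 for each unit, where pb is the price buyers pay.
Supply in terms of pb becomes qs = -469 + 5(pb + 56) = -189 + 5pb. Setting this equal to demand: 363 - 3pb = -189 + 5pb, so pb = 69.
Sellers receive ps = 69 + 56 = 125; q' = 363 − 3·69 = 156.
Buyers' price falls by p* − pb = 104 − 69 = 35; sellers' price rises by ps − p* = 125 − 104 = 21.
So consumers capture 35/56 = 0.625 of each unit of subsidy.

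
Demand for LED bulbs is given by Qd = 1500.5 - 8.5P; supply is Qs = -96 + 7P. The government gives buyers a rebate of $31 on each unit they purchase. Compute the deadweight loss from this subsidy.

Deadweight loss = $1844.5

Pre-subsidy: 1500.5 - 8.5P = -96 + 7P gives P* = 103, Q* = 625.
With the rebate, buyers effectively pay Pb = Ps − 31, where Ps is the price sellers receive.
Demand in terms of Ps becomes Qd = 1500.5 − 8.5(Ps − 31) = 1764 - 8.5Ps. Setting this equal to supply: 1764 - 8.5Ps = -96 + 7Ps, so Ps = 120.
Buyers pay Pb = 120 − 31 = 89; Q' = -96 + 7·120 = 744.
The subsidy expands output by 744 − 625 = 119 past the efficient level; on those units the gap between marginal cost and willingness to pay runs from 0 up to 31.
DWL = ½ × 31 × 119 = 1844.5.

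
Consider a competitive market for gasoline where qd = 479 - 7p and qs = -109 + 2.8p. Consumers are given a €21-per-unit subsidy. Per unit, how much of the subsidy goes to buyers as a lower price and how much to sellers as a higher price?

Buyers gain €6 per unit; sellers gain €15 per unit

Pre-subsidy: 479 - 7p = -109 + 2.8p gives p* = 60, q* = 59.
With the rebate, buyers effectively pay pb = ps − 21, where ps is the price sellers receive.
Demand in terms of ps becomes qd = 479 − 7(ps − 21) = 626 - 7ps. Setting this equal to supply: 626 - 7ps = -109 + 2.8ps, so ps = 75.
Buyers pay pb = 75 − 21 = 54; q' = -109 + 2.8·75 = 101.
Buyers' price falls by p* − pb = 60 − 54 = 6; sellers' price rises by ps − p* = 75 − 60 = 15.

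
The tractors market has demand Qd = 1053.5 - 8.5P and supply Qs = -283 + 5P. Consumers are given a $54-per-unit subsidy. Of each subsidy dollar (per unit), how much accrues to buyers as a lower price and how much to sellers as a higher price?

Pre-subsidy: 1053.5 - 8.5P = -283 + 5P gives P* = 99, Q* = 212.
With the rebate, buyers effectively pay Pb = Ps − 54, where Ps is the price sellers receive.
Demand in terms of Ps becomes Qd = 1053.5 − 8.5(Ps − 54) = 1512.5 - 8.5Ps. Setting this equal to supply: 1512.5 - 8.5Ps = -283 + 5Ps, so Ps = 133.
Buyers pay Pb = 133 − 54 = 79; Q' = -283 + 5·133 = 382.
Buyers' price falls by P* − Pb = 99 − 79 = 20; sellers' price rises by Ps − P* = 133 − 99 = 34.

Buyers gain $20 per unit; sellers gain $34 per unit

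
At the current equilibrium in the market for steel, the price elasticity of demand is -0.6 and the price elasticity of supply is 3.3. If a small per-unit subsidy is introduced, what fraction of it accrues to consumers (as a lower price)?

For a small subsidy around the equilibrium, the benefit split depends on the relative slopes, which at a point are proportional to the elasticities.
Buyer share = εs/(εs + |εd|) = 3.3/(3.3 + 0.6) = 11/13; seller share = |εd|/(εs + |εd|) = 2/13.

Consumer share = 11/13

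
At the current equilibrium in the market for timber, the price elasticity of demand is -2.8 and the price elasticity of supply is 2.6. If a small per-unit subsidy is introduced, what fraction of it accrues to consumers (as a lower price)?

For a small subsidy around the equilibrium, the benefit split depends on the relative slopes, which at a point are proportional to the elasticities.
Buyer share = εs/(εs + |εd|) = 2.6/(2.6 + 2.8) = 13/27; seller share = |εd|/(εs + |εd|) = 14/27.

Consumer share = 13/27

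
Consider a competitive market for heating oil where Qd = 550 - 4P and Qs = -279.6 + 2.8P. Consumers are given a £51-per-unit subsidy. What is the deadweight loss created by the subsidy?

Pre-subsidy: 550 - 4P = -279.6 + 2.8P gives P* = 122, Q* = 62.
With the rebate, buyers effectively pay Pb = Ps − 51, where Ps is the price sellers receive.
Demand in terms of Ps becomes Qd = 550 − 4(Ps − 51) = 754 - 4Ps. Setting this equal to supply: 754 - 4Ps = -279.6 + 2.8Ps, so Ps = 152.
Buyers pay Pb = 152 − 51 = 101; Q' = -279.6 + 2.8·152 = 146.
The subsidy expands output by 146 − 62 = 84 past the efficient level; on those units the gap between marginal cost and willingness to pay runs from 0 up to 51.
DWL = ½ × 51 × 84 = 2142.

Deadweight loss = £2142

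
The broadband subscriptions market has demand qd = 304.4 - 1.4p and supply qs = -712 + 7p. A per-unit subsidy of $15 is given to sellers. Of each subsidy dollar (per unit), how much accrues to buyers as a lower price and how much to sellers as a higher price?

Buyers gain $12.5 per unit; sellers gain $2.5 per unit

Pre-subsidy: 304.4 - 1.4p = -712 + 7p gives p* = 121, q* = 135.
With the subsidy, sellers receive ps = pb + 15 for each unit, where pb is the price buyers pay.
Supply in terms of pb becomes qs = -712 + 7(pb + 15) = -607 + 7pb. Setting this equal to demand: 304.4 - 1.4pb = -607 + 7pb, so pb = 108.5.
Sellers receive ps = 108.5 + 15 = 123.5; q' = 304.4 − 1.4·108.5 = 152.5.
Buyers' price falls by p* − pb = 121 − 108.5 = 12.5; sellers' price rises by ps − p* = 123.5 − 121 = 2.5.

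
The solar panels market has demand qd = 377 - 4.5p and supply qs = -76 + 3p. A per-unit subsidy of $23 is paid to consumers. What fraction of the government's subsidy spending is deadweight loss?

DWL / government spending = 207/1466

Pre-subsidy: 377 - 4.5p = -76 + 3p gives p* = 60.4, q* = 105.2.
With the rebate, buyers effectively pay pb = ps − 23, where ps is the price sellers receive.
Demand in terms of ps becomes qd = 377 − 4.5(ps − 23) = 480.5 - 4.5ps. Setting this equal to supply: 480.5 - 4.5ps = -76 + 3ps, so ps = 74.2.
Buyers pay pb = 74.2 − 23 = 51.2; q' = -76 + 3·74.2 = 146.6.
ΔCS = ½(105.2 + 146.6)(60.4 − 51.2) = 1158.28; ΔPS = ½(105.2 + 146.6)(74.2 − 60.4) = 1737.42.
Government spending = 23 × 146.6 = 3371.8.
DWL = ½ × 23 × (146.6 − 105.2) = 476.1; fraction = 476.1 / 3371.8 = 207/1466.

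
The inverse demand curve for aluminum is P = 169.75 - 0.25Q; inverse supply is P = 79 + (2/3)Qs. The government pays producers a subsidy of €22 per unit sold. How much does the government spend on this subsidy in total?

Pre-subsidy: 169.75 - 0.25Q = 79 + (2/3)Q gives Q* = 99 and P* = 145.
With the subsidy, sellers receive Ps = Pb + 22 for each unit, where Pb is the price buyers pay.
On the curves, Pb = 169.75 - 0.25Q and Ps = 79 + (2/3)Q; the wedge Ps − Pb = 22 gives 79 + (2/3)Q − (169.75 - 0.25Q) = 22, so Q' = 123.
Then Pb = 169.75 − 0.25·123 = 139 and Ps = 79 + (2/3)·123 = 161.
Government outlay = subsidy × quantity = 22 × 123 = 2706.

Government cost = €2706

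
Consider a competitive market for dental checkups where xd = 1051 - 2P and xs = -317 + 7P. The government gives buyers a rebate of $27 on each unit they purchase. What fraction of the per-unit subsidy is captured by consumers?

Pre-subsidy: 1051 - 2P = -317 + 7P gives P* = 152, x* = 747.
With the rebate, buyers effectively pay Pb = Ps − 27, where Ps is the price sellers receive.
Demand in terms of Ps becomes xd = 1051 − 2(Ps − 27) = 1105 - 2Ps. Setting this equal to supply: 1105 - 2Ps = -317 + 7Ps, so Ps = 158.
Buyers pay Pb = 158 − 27 = 131; x' = -317 + 7·158 = 789.
Buyers' price falls by P* − Pb = 152 − 131 = 21; sellers' price rises by Ps − P* = 158 − 152 = 6.
So consumers capture 21/27 = 7/9 of each unit of subsidy.

Consumer share = 7/9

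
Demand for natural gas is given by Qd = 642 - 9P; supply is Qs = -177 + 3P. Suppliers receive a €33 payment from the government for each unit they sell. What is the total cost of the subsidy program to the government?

Government cost = €3366

Pre-subsidy: 642 - 9P = -177 + 3P gives P* = 68.25, Q* = 27.75.
With the subsidy, sellers receive Ps = Pb + 33 for each unit, where Pb is the price buyers pay.
Supply in terms of Pb becomes Qs = -177 + 3(Pb + 33) = -78 + 3Pb. Setting this equal to demand: 642 - 9Pb = -78 + 3Pb, so Pb = 60.
Sellers receive Ps = 60 + 33 = 93; Q' = 642 − 9·60 = 102.
Government outlay = subsidy × quantity = 33 × 102 = 3366.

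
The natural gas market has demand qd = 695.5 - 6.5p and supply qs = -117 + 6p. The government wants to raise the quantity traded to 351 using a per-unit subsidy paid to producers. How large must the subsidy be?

Required subsidy s = 25 per unit

At q = 351, invert demand for the buyer price: pb = (695.5 − 351)/6.5 = 53; invert supply for the seller price: ps = (351 − (-117))/6 = 78.
The subsidy must fill the gap: s = ps − pb = 78 − 53 = 25.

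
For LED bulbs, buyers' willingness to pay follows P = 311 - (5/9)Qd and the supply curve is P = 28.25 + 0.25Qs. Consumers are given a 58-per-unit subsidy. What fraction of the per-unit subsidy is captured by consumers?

Consumer share = 20/29

Pre-subsidy: 311 - (5/9)Q = 28.25 + 0.25Q gives Q* = 351 and P* = 116.
With the rebate, buyers effectively pay Pb = Ps − 58, where Ps is the price sellers receive.
On the curves, Pb = 311 - (5/9)Q and Ps = 28.25 + 0.25Q; the wedge Ps − Pb = 58 gives 28.25 + 0.25Q − (311 - (5/9)Q) = 58, so Q' = 423.
Then Pb = 311 − (5/9)·423 = 76 and Ps = 28.25 + 0.25·423 = 134.
Buyers' price falls by P* − Pb = 116 − 76 = 40; sellers' price rises by Ps − P* = 134 − 116 = 18.
So consumers capture 40/58 = 20/29 of each unit of subsidy.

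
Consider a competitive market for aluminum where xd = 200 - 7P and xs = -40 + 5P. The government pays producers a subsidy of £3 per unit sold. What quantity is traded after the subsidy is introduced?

x' = 68.75

Pre-subsidy: 200 - 7P = -40 + 5P gives P* = 20, x* = 60.
With the subsidy, sellers receive Ps = Pb + 3 for each unit, where Pb is the price buyers pay.
Supply in terms of Pb becomes xs = -40 + 5(Pb + 3) = -25 + 5Pb. Setting this equal to demand: 200 - 7Pb = -25 + 5Pb, so Pb = 18.75.
Sellers receive Ps = 18.75 + 3 = 21.75; x' = 200 − 7·18.75 = 68.75.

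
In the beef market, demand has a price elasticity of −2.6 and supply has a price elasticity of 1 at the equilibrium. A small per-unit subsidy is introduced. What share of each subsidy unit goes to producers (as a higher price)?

Producer share = 13/18

For a small subsidy around the equilibrium, the benefit split depends on the relative slopes, which at a point are proportional to the elasticities.
Buyer share = εs/(εs + |εd|) = 1/(1 + 2.6) = 5/18; seller share = |εd|/(εs + |εd|) = 13/18.
So producers capture 13/18 of the subsidy.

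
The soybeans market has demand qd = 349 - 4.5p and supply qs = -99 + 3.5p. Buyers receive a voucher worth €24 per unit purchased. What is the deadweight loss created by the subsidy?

Deadweight loss = €567

Pre-subsidy: 349 - 4.5p = -99 + 3.5p gives p* = 56, q* = 97.
With the rebate, buyers effectively pay pb = ps − 24, where ps is the price sellers receive.
Demand in terms of ps becomes qd = 349 − 4.5(ps − 24) = 457 - 4.5ps. Setting this equal to supply: 457 - 4.5ps = -99 + 3.5ps, so ps = 69.5.
Buyers pay pb = 69.5 − 24 = 45.5; q' = -99 + 3.5·69.5 = 144.25.
The subsidy expands output by 144.25 − 97 = 47.25 past the efficient level; on those units the gap between marginal cost and willingness to pay runs from 0 up to 24.
DWL = ½ × 24 × 47.25 = 567.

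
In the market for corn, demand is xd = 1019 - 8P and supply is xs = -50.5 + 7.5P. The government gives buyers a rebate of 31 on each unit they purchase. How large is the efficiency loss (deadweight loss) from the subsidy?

Pre-subsidy: 1019 - 8P = -50.5 + 7.5P gives P* = 69, x* = 467.
With the rebate, buyers effectively pay Pb = Ps − 31, where Ps is the price sellers receive.
Demand in terms of Ps becomes xd = 1019 − 8(Ps − 31) = 1267 - 8Ps. Setting this equal to supply: 1267 - 8Ps = -50.5 + 7.5Ps, so Ps = 85.
Buyers pay Pb = 85 − 31 = 54; x' = -50.5 + 7.5·85 = 587.
The subsidy expands output by 587 − 467 = 120 past the efficient level; on those units the gap between marginal cost and willingness to pay runs from 0 up to 31.
DWL = ½ × 31 × 120 = 1860.

Deadweight loss = 1860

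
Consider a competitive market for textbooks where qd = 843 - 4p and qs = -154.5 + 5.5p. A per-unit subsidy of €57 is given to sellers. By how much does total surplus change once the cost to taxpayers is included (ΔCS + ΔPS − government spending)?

Net change in total surplus = -€3762

Pre-subsidy: 843 - 4p = -154.5 + 5.5p gives p* = 105, q* = 423.
With the subsidy, sellers receive ps = pb + 57 for each unit, where pb is the price buyers pay.
Supply in terms of pb becomes qs = -154.5 + 5.5(pb + 57) = 159 + 5.5pb. Setting this equal to demand: 843 - 4pb = 159 + 5.5pb, so pb = 72.
Sellers receive ps = 72 + 57 = 129; q' = 843 − 4·72 = 555.
ΔCS = ½(423 + 555)(105 − 72) = 16137; ΔPS = ½(423 + 555)(129 − 105) = 11736.
Government spending = 57 × 555 = 31635.
Net change = 16137 + 11736 − 31635 = -3762. The loss equals the DWL triangle ½·57·132.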